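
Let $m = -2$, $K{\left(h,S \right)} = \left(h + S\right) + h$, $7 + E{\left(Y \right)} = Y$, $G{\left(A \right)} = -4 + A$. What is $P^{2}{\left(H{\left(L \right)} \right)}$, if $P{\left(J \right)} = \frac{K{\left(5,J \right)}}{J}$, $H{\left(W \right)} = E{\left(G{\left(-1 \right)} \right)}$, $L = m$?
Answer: $\frac{1}{36} \approx 0.027778$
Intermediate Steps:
$E{\left(Y \right)} = -7 + Y$
$K{\left(h,S \right)} = S + 2 h$ ($K{\left(h,S \right)} = \left(S + h\right) + h = S + 2 h$)
$L = -2$
$H{\left(W \right)} = -12$ ($H{\left(W \right)} = -7 - 5 = -12$)
$P{\left(J \right)} = \frac{10 + J}{J}$ ($P{\left(J \right)} = \frac{J + 2 \cdot 5}{J} = \frac{J + 10}{J} = \frac{10 + J}{J}$)
$P^{2}{\left(H{\left(L \right)} \right)} = \left(\frac{10 - 12}{-12}\right)^{2} = \left(\left(- \frac{1}{12}\right) \left(-2\right)\right)^{2} = \left(\frac{1}{6}\right)^{2} = \frac{1}{36}$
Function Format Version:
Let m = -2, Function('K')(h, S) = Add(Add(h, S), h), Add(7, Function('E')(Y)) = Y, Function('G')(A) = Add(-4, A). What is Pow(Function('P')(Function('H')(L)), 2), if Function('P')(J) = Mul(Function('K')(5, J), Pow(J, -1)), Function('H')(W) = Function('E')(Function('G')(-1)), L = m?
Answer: Rational(1, 36) ≈ 0.027778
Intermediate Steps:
Function('E')(Y) = Add(-7, Y)
Function('K')(h, S) = Add(S, Mul(2, h)) (Function('K')(h, S) = Add(Add(S, h), h) = Add(S, Mul(2, h)))
L = -2
Function('H')(W) = -12 (Function('H')(W) = Add(-7, Add(-4, -1)) = Add(-7, -5) = -12)
Function('P')(J) = Mul(Pow(J, -1), Add(10, J)) (Function('P')(J) = Mul(Add(J, Mul(2, 5)), Pow(J, -1)) = Mul(Add(J, 10), Pow(J, -1)) = Mul(Add(10, J), Pow(J, -1)) = Mul(Pow(J, -1), Add(10, J)))
Pow(Function('P')(Function('H')(L)), 2) = Pow(Mul(Pow(-12, -1), Add(10, -12)), 2) = Pow(Mul(Rational(-1, 12), -2), 2) = Pow(Rational(1, 6), 2) = Rational(1, 36)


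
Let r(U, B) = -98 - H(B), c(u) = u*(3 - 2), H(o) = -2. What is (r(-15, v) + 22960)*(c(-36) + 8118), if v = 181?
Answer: 184786848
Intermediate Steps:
c(u) = u (c(u) = u*1 = u)
r(U, B) = -96 (r(U, B) = -98 - 1*(-2) = -98 + 2 = -96)
(r(-15, v) + 22960)*(c(-36) + 8118) = (-96 + 22960)*(-36 + 8118) = 22864*8082 = 184786848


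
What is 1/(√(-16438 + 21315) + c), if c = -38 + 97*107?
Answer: 10341/106931404 - √4877/106931404 ≈ 9.6054e-5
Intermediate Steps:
c = 10341 (c = -38 + 10379 = 10341)
1/(√(-16438 + 21315) + c) = 1/(√(-16438 + 21315) + 10341) = 1/(√4877 + 10341) = 1/(10341 + √4877)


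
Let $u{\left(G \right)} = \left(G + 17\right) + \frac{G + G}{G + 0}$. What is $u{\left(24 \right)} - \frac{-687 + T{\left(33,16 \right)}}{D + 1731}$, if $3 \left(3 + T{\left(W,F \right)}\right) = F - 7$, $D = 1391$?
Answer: $\frac{134933}{3122} \approx 43.22$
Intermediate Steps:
$u{\left(G \right)} = 19 + G$ ($u{\left(G \right)} = \left(17 + G\right) + \frac{2 G}{G} = \left(17 + G\right) + 2 = 19 + G$)
$T{\left(W,F \right)} = - \frac{16}{3} + \frac{F}{3}$ ($T{\left(W,F \right)} = -3 + \frac{F - 7}{3} = -3 + \frac{-7 + F}{3} = -3 + \left(- \frac{7}{3} + \frac{F}{3}\right) = - \frac{16}{3} + \frac{F}{3}$)
$u{\left(24 \right)} - \frac{-687 + T{\left(33,16 \right)}}{D + 1731} = \left(19 + 24\right) - \frac{-687 + \left(- \frac{16}{3} + \frac{1}{3} \cdot 16\right)}{1391 + 1731} = 43 - \frac{-687 + \left(- \frac{16}{3} + \frac{16}{3}\right)}{3122} = 43 - \left(-687 + 0\right) \frac{1}{3122} = 43 - \left(-687\right) \frac{1}{3122} = 43 - - \frac{687}{3122} = 43 + \frac{687}{3122} = \frac{134933}{3122}$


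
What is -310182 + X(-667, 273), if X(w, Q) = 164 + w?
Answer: -310685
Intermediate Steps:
-310182 + X(-667, 273) = -310182 + (164 - 667) = -310182 - 503 = -310685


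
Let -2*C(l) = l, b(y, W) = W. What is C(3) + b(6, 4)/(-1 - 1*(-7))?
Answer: -⅚ ≈ -0.83333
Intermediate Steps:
C(l) = -l/2
C(3) + b(6, 4)/(-1 - 1*(-7)) = -½*3 + 4/(-1 - 1*(-7)) = -3/2 + 4/(-1 + 7) = -3/2 + 4/6 = -3/2 + 4*(⅙) = -3/2 + ⅔ = -⅚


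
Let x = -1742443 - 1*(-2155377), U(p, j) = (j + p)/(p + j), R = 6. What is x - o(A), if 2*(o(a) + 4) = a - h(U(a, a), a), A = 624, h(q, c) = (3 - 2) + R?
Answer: 825259/2 ≈ 4.1263e+5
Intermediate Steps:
U(p, j) = 1 (U(p, j) = (j + p)/(j + p) = 1)
h(q, c) = 7 (h(q, c) = (3 - 2) + 6 = 1 + 6 = 7)
x = 412934 (x = -1742443 + 2155377 = 412934)
o(a) = -15/2 + a/2 (o(a) = -4 + (a - 1*7)/2 = -4 + (a - 7)/2 = -4 + (-7 + a)/2 = -4 + (-7/2 + a/2) = -15/2 + a/2)
x - o(A) = 412934 - (-15/2 + (1/2)*624) = 412934 - (-15/2 + 312) = 412934 - 1*609/2 = 412934 - 609/2 = 825259/2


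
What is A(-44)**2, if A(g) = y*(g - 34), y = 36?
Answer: 7884864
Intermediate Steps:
A(g) = -1224 + 36*g (A(g) = 36*(g - 34) = 36*(-34 + g) = -1224 + 36*g)
A(-44)**2 = (-1224 + 36*(-44))**2 = (-1224 - 1584)**2 = (-2808)**2 = 7884864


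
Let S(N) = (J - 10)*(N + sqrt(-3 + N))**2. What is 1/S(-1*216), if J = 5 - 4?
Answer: -I/(3888*sqrt(219) + 417933*I) ≈ -2.3482e-6 - 3.2328e-7*I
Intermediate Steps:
J = 1
S(N) = -9*(N + sqrt(-3 + N))**2 (S(N) = (1 - 10)*(N + sqrt(-3 + N))**2 = -9*(N + sqrt(-3 + N))**2)
1/S(-1*216) = 1/(-9*(-1*216 + sqrt(-3 - 1*216))**2) = 1/(-9*(-216 + sqrt(-3 - 216))**2) = 1/(-9*(-216 + sqrt(-219))**2) = 1/(-9*(-216 + I*sqrt(219))**2) = -1/(9*(-216 + I*sqrt(219))**2)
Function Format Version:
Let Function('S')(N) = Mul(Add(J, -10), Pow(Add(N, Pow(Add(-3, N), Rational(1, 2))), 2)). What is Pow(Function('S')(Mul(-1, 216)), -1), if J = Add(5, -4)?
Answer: Mul(-1, I, Pow(Add(Mul(3888, Pow(219, Rational(1, 2))), Mul(417933, I)), -1)) ≈ Add(-2.3482e-6, Mul(-3.2328e-7, I))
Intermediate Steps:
J = 1
Function('S')(N) = Mul(-9, Pow(Add(N, Pow(Add(-3, N), Rational(1, 2))), 2)) (Function('S')(N) = Mul(Add(1, -10), Pow(Add(N, Pow(Add(-3, N), Rational(1, 2))), 2)) = Mul(-9, Pow(Add(N, Pow(Add(-3, N), Rational(1, 2))), 2)))
Pow(Function('S')(Mul(-1, 216)), -1) = Pow(Mul(-9, Pow(Add(Mul(-1, 216), Pow(Add(-3, Mul(-1, 216)), Rational(1, 2))), 2)), -1) = Pow(Mul(-9, Pow(Add(-216, Pow(Add(-3, -216), Rational(1, 2))), 2)), -1) = Pow(Mul(-9, Pow(Add(-216, Pow(-219, Rational(1, 2))), 2)), -1) = Pow(Mul(-9, Pow(Add(-216, Mul(I, Pow(219, Rational(1, 2)))), 2)), -1) = Mul(Rational(-1, 9), Pow(Add(-216, Mul(I, Pow(219, Rational(1, 2)))), -2))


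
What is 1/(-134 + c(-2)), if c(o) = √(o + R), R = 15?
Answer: -134/17943 - √13/17943 ≈ -0.0076690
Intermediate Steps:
c(o) = √(15 + o) (c(o) = √(o + 15) = √(15 + o))
1/(-134 + c(-2)) = 1/(-134 + √(15 - 2)) = 1/(-134 + √13)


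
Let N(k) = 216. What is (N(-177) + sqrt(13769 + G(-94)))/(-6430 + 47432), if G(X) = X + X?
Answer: 108/20501 + 3*sqrt(1509)/41002 ≈ 0.0081103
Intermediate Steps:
G(X) = 2*X
(N(-177) + sqrt(13769 + G(-94)))/(-6430 + 47432) = (216 + sqrt(13769 + 2*(-94)))/(-6430 + 47432) = (216 + sqrt(13769 - 188))/41002 = (216 + sqrt(13581))*(1/41002) = (216 + 3*sqrt(1509))*(1/41002) = 108/20501 + 3*sqrt(1509)/41002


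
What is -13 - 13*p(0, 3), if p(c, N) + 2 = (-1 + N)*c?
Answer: 13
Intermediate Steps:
p(c, N) = -2 + c*(-1 + N) (p(c, N) = -2 + (-1 + N)*c = -2 + c*(-1 + N))
-13 - 13*p(0, 3) = -13 - 13*(-2 - 1*0 + 3*0) = -13 - 13*(-2 + 0 + 0) = -13 - 13*(-2) = -13 + 26 = 13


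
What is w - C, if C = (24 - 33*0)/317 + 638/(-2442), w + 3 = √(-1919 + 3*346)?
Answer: -99032/35187 + I*√881 ≈ -2.8144 + 29.682*I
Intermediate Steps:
w = -3 + I*√881 (w = -3 + √(-1919 + 3*346) = -3 + √(-1919 + 1038) = -3 + √(-881) = -3 + I*√881 ≈ -3.0 + 29.682*I)
C = -6529/35187 (C = (24 - 11*0)*(1/317) + 638*(-1/2442) = (24 + 0)*(1/317) - 29/111 = 24*(1/317) - 29/111 = 24/317 - 29/111 = -6529/35187 ≈ -0.18555)
w - C = (-3 + I*√881) - 1*(-6529/35187) = (-3 + I*√881) + 6529/35187 = -99032/35187 + I*√881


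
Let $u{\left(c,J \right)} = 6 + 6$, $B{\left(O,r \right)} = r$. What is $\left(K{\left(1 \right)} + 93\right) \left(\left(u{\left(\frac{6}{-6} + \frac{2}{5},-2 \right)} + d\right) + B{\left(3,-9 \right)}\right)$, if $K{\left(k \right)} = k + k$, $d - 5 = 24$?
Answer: $3040$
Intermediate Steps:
$d = 29$ ($d = 5 + 24 = 29$)
$u{\left(c,J \right)} = 12$
$K{\left(k \right)} = 2 k$
$\left(K{\left(1 \right)} + 93\right) \left(\left(u{\left(\frac{6}{-6} + \frac{2}{5},-2 \right)} + d\right) + B{\left(3,-9 \right)}\right) = \left(2 \cdot 1 + 93\right) \left(\left(12 + 29\right) - 9\right) = \left(2 + 93\right) \left(41 - 9\right) = 95 \cdot 32 = 3040$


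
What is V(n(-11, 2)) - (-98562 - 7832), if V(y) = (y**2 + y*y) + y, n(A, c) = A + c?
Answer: 106547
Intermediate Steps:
V(y) = y + 2*y**2 (V(y) = (y**2 + y**2) + y = 2*y**2 + y = y + 2*y**2)
V(n(-11, 2)) - (-98562 - 7832) = (-11 + 2)*(1 + 2*(-11 + 2)) - (-98562 - 7832) = -9*(1 + 2*(-9)) - 1*(-106394) = -9*(1 - 18) + 106394 = -9*(-17) + 106394 = 153 + 106394 = 106547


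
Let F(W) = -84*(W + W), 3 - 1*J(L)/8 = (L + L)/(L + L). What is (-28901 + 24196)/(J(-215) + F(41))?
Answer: 4705/6872 ≈ 0.68466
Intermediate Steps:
J(L) = 16 (J(L) = 24 - 8*(L + L)/(L + L) = 24 - 8*2*L/(2*L) = 24 - 8*2*L*1/(2*L) = 24 - 8*1 = 24 - 8 = 16)
F(W) = -168*W
(-28901 + 24196)/(J(-215) + F(41)) = (-28901 + 24196)/(16 - 168*41) = -4705/(16 - 6888) = -4705/(-6872) = -4705*(-1/6872) = 4705/6872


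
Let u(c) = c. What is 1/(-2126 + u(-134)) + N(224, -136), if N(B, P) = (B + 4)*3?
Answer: 1545839/2260 ≈ 684.00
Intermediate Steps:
N(B, P) = 12 + 3*B (N(B, P) = (4 + B)*3 = 12 + 3*B)
1/(-2126 + u(-134)) + N(224, -136) = 1/(-2126 - 134) + (12 + 3*224) = 1/(-2260) + (12 + 672) = -1/2260 + 684 = 1545839/2260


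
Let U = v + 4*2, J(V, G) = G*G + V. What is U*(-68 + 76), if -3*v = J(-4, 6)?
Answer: -64/3 ≈ -21.333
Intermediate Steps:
J(V, G) = V + G**2 (J(V, G) = G**2 + V = V + G**2)
v = -32/3 (v = -(-4 + 6**2)/3 = -(-4 + 36)/3 = -1/3*32 = -32/3 ≈ -10.667)
U = -8/3 (U = -32/3 + 4*2 = -32/3 + 8 = -8/3 ≈ -2.6667)
U*(-68 + 76) = -8*(-68 + 76)/3 = -8/3*8 = -64/3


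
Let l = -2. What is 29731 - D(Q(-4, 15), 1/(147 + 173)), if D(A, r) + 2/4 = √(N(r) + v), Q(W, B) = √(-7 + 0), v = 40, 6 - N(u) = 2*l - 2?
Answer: 59463/2 - 2*√13 ≈ 29724.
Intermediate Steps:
N(u) = 12 (N(u) = 6 - (2*(-2) - 2) = 6 - (-4 - 2) = 6 - 1*(-6) = 6 + 6 = 12)
Q(W, B) = I*√7 (Q(W, B) = √(-7) = I*√7)
D(A, r) = -½ + 2*√13 (D(A, r) = -½ + √(12 + 40) = -½ + √52 = -½ + 2*√13)
29731 - D(Q(-4, 15), 1/(147 + 173)) = 29731 - (-½ + 2*√13) = 29731 + (½ - 2*√13) = 59463/2 - 2*√13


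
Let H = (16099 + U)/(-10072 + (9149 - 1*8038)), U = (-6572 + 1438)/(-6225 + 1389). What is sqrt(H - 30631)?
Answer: I*sqrt(1597973918462325014)/7222566 ≈ 175.02*I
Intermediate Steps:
U = 2567/2418 (U = -5134/(-4836) = -5134*(-1/4836) = 2567/2418 ≈ 1.0616)
H = -38929949/21667698 (H = (16099 + 2567/2418)/(-10072 + (9149 - 1*8038)) = 38929949/(2418*(-10072 + (9149 - 8038))) = 38929949/(2418*(-10072 + 1111)) = (38929949/2418)/(-8961) = (38929949/2418)*(-1/8961) = -38929949/21667698 ≈ -1.7967)
sqrt(H - 30631) = sqrt(-38929949/21667698 - 30631) = sqrt(-663742187387/21667698) = I*sqrt(1597973918462325014)/7222566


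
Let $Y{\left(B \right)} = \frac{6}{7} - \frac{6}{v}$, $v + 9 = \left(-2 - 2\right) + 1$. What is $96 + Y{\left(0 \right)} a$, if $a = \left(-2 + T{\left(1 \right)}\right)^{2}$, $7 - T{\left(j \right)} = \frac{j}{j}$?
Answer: $\frac{824}{7} \approx 117.71$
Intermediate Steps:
$v = -12$ ($v = -9 + \left(\left(-2 - 2\right) + 1\right) = -9 + \left(-4 + 1\right) = -9 - 3 = -12$)
$T{\left(j \right)} = 6$ ($T{\left(j \right)} = 7 - \frac{j}{j} = 7 - 1 = 6$)
$Y{\left(B \right)} = \frac{19}{14}$ ($Y{\left(B \right)} = \frac{6}{7} - \frac{6}{-12} = 6 \cdot \frac{1}{7} - - \frac{1}{2} = \frac{6}{7} + \frac{1}{2} = \frac{19}{14}$)
$a = 16$ ($a = \left(-2 + 6\right)^{2} = 4^{2} = 16$)
$96 + Y{\left(0 \right)} a = 96 + \frac{19}{14} \cdot 16 = 96 + \frac{152}{7} = \frac{824}{7}$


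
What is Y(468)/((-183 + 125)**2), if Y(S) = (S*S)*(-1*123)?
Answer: -6734988/841 ≈ -8008.3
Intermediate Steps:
Y(S) = -123*S**2 (Y(S) = S**2*(-123) = -123*S**2)
Y(468)/((-183 + 125)**2) = (-123*468**2)/((-183 + 125)**2) = (-123*219024)/((-58)**2) = -26939952/3364 = -26939952*1/3364 = -6734988/841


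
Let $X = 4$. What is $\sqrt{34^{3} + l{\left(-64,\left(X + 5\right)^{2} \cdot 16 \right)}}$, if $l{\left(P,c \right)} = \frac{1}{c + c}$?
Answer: $\frac{\sqrt{203751938}}{72} \approx 198.25$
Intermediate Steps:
$l{\left(P,c \right)} = \frac{1}{2 c}$
$\sqrt{34^{3} + l{\left(-64,\left(X + 5\right)^{2} \cdot 16 \right)}} = \sqrt{34^{3} + \frac{1}{2 \left(4 + 5\right)^{2} \cdot 16}} = \sqrt{39304 + \frac{1}{2 \cdot 9^{2} \cdot 16}} = \sqrt{39304 + \frac{1}{2 \cdot 81 \cdot 16}} = \sqrt{39304 + \frac{1}{2 \cdot 1296}} = \sqrt{39304 + \frac{1}{2} \cdot \frac{1}{1296}} = \sqrt{39304 + \frac{1}{2592}} = \sqrt{\frac{101875969}{2592}} = \frac{\sqrt{203751938}}{72}$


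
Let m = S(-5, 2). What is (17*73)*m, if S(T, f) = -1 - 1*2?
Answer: -3723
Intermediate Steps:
S(T, f) = -3 (S(T, f) = -1 - 2 = -3)
m = -3
(17*73)*m = (17*73)*(-3) = 1241*(-3) = -3723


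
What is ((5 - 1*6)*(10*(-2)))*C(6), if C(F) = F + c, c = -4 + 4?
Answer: 120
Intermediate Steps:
c = 0
C(F) = F (C(F) = F + 0 = F)
((5 - 1*6)*(10*(-2)))*C(6) = ((5 - 1*6)*(10*(-2)))*6 = ((5 - 6)*(-20))*6 = -1*(-20)*6 = 20*6 = 120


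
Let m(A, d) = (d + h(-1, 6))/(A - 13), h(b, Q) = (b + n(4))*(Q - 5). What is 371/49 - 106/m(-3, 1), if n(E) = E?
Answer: 3021/7 ≈ 431.57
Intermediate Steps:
h(b, Q) = (-5 + Q)*(4 + b) (h(b, Q) = (b + 4)*(Q - 5) = (4 + b)*(-5 + Q) = (-5 + Q)*(4 + b))
m(A, d) = (3 + d)/(-13 + A) (m(A, d) = (d + (-20 - 5*(-1) + 4*6 + 6*(-1)))/(A - 13) = (d + (-20 + 5 + 24 - 6))/(-13 + A) = (d + 3)/(-13 + A) = (3 + d)/(-13 + A))
371/49 - 106/m(-3, 1) = 371/49 - 106*(-13 - 3)/(3 + 1) = 371*(1/49) - 106/(4/(-16)) = 53/7 - 106/((-1/16*4)) = 53/7 - 106/(-1/4) = 53/7 - 106*(-4) = 53/7 + 424 = 3021/7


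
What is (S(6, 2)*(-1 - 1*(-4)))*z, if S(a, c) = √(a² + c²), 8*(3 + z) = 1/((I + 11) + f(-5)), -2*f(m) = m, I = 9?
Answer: -539*√10/30 ≈ -56.816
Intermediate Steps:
f(m) = -m/2
z = -539/180 (z = -3 + 1/(8*((9 + 11) - ½*(-5))) = -3 + 1/(8*(20 + 5/2)) = -3 + 1/(8*(45/2)) = -3 + (⅛)*(2/45) = -3 + 1/180 = -539/180 ≈ -2.9944)
(S(6, 2)*(-1 - 1*(-4)))*z = (√(6² + 2²)*(-1 - 1*(-4)))*(-539/180) = (√(36 + 4)*(-1 + 4))*(-539/180) = (√40*3)*(-539/180) = ((2*√10)*3)*(-539/180) = (6*√10)*(-539/180) = -539*√10/30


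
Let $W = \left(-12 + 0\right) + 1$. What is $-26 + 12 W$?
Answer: $-158$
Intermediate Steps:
$W = -11$ ($W = -12 + 1 = -11$)
$-26 + 12 W = -26 + 12 \left(-11\right) = -26 - 132 = -158$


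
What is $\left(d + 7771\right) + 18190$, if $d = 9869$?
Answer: $35830$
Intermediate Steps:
$\left(d + 7771\right) + 18190 = \left(9869 + 7771\right) + 18190 = 17640 + 18190 = 35830$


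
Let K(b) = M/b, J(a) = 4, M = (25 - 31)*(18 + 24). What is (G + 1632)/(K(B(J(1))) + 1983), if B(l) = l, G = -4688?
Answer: -191/120 ≈ -1.5917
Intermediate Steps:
M = -252 (M = -6*42 = -252)
K(b) = -252/b
(G + 1632)/(K(B(J(1))) + 1983) = (-4688 + 1632)/(-252/4 + 1983) = -3056/(-252*1/4 + 1983) = -3056/(-63 + 1983) = -3056/1920 = -3056*1/1920 = -191/120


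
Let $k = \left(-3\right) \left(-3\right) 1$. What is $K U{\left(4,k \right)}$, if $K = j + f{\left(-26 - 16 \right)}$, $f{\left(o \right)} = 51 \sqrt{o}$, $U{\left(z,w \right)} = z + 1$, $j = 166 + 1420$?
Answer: $7930 + 255 i \sqrt{42} \approx 7930.0 + 1652.6 i$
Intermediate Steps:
$j = 1586$
$k = 9$ ($k = 9 \cdot 1 = 9$)
$U{\left(z,w \right)} = 1 + z$
$K = 1586 + 51 i \sqrt{42}$ ($K = 1586 + 51 \sqrt{-26 - 16} = 1586 + 51 \sqrt{-42} = 1586 + 51 i \sqrt{42} \approx 1586.0 + 330.52 i$)
$K U{\left(4,k \right)} = \left(1586 + 51 i \sqrt{42}\right) \left(1 + 4\right) = \left(1586 + 51 i \sqrt{42}\right) 5 = 7930 + 255 i \sqrt{42}$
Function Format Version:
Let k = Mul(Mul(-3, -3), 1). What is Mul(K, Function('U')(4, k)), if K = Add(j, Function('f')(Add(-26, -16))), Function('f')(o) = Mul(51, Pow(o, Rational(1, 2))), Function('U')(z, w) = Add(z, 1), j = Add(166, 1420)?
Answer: Add(7930, Mul(255, I, Pow(42, Rational(1, 2)))) ≈ Add(7930.0, Mul(1652.6, I))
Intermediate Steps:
j = 1586
k = 9 (k = Mul(9, 1) = 9)
Function('U')(z, w) = Add(1, z)
K = Add(1586, Mul(51, I, Pow(42, Rational(1, 2)))) (K = Add(1586, Mul(51, Pow(Add(-26, -16), Rational(1, 2)))) = Add(1586, Mul(51, Pow(-42, Rational(1, 2)))) = Add(1586, Mul(51, Mul(I, Pow(42, Rational(1, 2))))) = Add(1586, Mul(51, I, Pow(42, Rational(1, 2)))) ≈ Add(1586.0, Mul(330.52, I)))
Mul(K, Function('U')(4, k)) = Mul(Add(1586, Mul(51, I, Pow(42, Rational(1, 2)))), Add(1, 4)) = Mul(Add(1586, Mul(51, I, Pow(42, Rational(1, 2)))), 5) = Add(7930, Mul(255, I, Pow(42, Rational(1, 2))))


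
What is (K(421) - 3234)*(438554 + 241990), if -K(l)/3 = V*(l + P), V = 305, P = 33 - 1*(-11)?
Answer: -291755337696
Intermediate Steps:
P = 44 (P = 33 + 11 = 44)
K(l) = -40260 - 915*l (K(l) = -915*(l + 44) = -915*(44 + l) = -3*(13420 + 305*l) = -40260 - 915*l)
(K(421) - 3234)*(438554 + 241990) = ((-40260 - 915*421) - 3234)*(438554 + 241990) = ((-40260 - 385215) - 3234)*680544 = (-425475 - 3234)*680544 = -428709*680544 = -291755337696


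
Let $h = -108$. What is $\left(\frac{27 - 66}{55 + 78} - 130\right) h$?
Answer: $\frac{1871532}{133} \approx 14072.0$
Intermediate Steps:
$\left(\frac{27 - 66}{55 + 78} - 130\right) h = \left(\frac{27 - 66}{55 + 78} - 130\right) \left(-108\right) = \left(- \frac{39}{133} - 130\right) \left(-108\right) = \left(- \frac{17329}{133}\right) \left(-108\right) = \frac{1871532}{133}$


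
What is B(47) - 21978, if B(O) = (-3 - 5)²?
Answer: -21914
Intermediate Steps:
B(O) = 64 (B(O) = (-8)² = 64)
B(47) - 21978 = 64 - 21978 = -21914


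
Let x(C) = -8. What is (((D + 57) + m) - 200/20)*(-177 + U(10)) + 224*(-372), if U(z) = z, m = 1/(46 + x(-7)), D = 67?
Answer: -3890075/38 ≈ -1.0237e+5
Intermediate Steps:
m = 1/38 (m = 1/(46 - 8) = 1/38 ≈ 0.026316)
(((D + 57) + m) - 200/20)*(-177 + U(10)) + 224*(-372) = (((67 + 57) + 1/38) - 200/20)*(-177 + 10) + 224*(-372) = ((124 + 1/38) - 200*1/20)*(-167) - 83328 = (4713/38 - 10)*(-167) - 83328 = (4333/38)*(-167) - 83328 = -723611/38 - 83328 = -3890075/38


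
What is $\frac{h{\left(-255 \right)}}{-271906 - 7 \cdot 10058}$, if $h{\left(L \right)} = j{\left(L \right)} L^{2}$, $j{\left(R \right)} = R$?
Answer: $\frac{325125}{6712} \approx 48.439$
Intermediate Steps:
$h{\left(L \right)} = L^{3}$ ($h{\left(L \right)} = L L^{2} = L^{3}$)
$\frac{h{\left(-255 \right)}}{-271906 - 7 \cdot 10058} = \frac{\left(-255\right)^{3}}{-271906 - 7 \cdot 10058} = - \frac{16581375}{-271906 - 70406} = - \frac{16581375}{-342312} = \left(-16581375\right) \left(- \frac{1}{342312}\right) = \frac{325125}{6712}$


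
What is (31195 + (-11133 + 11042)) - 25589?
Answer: 5515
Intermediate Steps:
(31195 + (-11133 + 11042)) - 25589 = (31195 - 91) - 25589 = 31104 - 25589 = 5515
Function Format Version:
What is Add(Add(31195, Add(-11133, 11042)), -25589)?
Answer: 5515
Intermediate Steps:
Add(Add(31195, Add(-11133, 11042)), -25589) = Add(Add(31195, -91), -25589) = Add(31104, -25589) = 5515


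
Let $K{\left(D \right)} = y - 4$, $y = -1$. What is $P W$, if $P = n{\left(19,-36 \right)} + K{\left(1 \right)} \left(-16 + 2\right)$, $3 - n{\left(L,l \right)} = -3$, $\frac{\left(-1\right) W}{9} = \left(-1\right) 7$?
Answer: $4788$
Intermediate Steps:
$K{\left(D \right)} = -5$ ($K{\left(D \right)} = -1 - 4 = -5$)
$W = 63$ ($W = - 9 \left(\left(-1\right) 7\right) = \left(-9\right) \left(-7\right) = 63$)
$n{\left(L,l \right)} = 6$ ($n{\left(L,l \right)} = 3 - -3 = 3 + 3 = 6$)
$P = 76$ ($P = 6 - 5 \left(-16 + 2\right) = 6 - -70 = 6 + 70 = 76$)
$P W = 76 \cdot 63 = 4788$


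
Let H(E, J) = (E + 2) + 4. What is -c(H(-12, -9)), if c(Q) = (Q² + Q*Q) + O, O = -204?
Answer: 132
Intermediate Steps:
H(E, J) = 6 + E (H(E, J) = (2 + E) + 4 = 6 + E)
c(Q) = -204 + 2*Q² (c(Q) = (Q² + Q*Q) - 204 = (Q² + Q²) - 204 = 2*Q² - 204 = -204 + 2*Q²)
-c(H(-12, -9)) = -(-204 + 2*(6 - 12)²) = -(-204 + 2*(-6)²) = -(-204 + 2*36) = -(-204 + 72) = -1*(-132) = 132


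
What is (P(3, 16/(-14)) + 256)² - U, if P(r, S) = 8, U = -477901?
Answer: 547597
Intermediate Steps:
(P(3, 16/(-14)) + 256)² - U = (8 + 256)² - 1*(-477901) = 264² + 477901 = 69696 + 477901 = 547597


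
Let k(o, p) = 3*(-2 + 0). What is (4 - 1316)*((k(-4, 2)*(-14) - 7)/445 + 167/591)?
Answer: -157206464/262995 ≈ -597.75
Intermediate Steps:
k(o, p) = -6 (k(o, p) = 3*(-2) = -6)
(4 - 1316)*((k(-4, 2)*(-14) - 7)/445 + 167/591) = (4 - 1316)*((-6*(-14) - 7)/445 + 167/591) = -1312*((84 - 7)*(1/445) + 167*(1/591)) = -1312*(77*(1/445) + 167/591) = -1312*(77/445 + 167/591) = -1312*119822/262995 = -157206464/262995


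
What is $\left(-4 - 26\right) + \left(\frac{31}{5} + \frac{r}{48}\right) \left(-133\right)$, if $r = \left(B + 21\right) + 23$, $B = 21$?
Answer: $- \frac{248329}{240} \approx -1034.7$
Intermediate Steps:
$r = 65$ ($r = \left(21 + 21\right) + 23 = 42 + 23 = 65$)
$\left(-4 - 26\right) + \left(\frac{31}{5} + \frac{r}{48}\right) \left(-133\right) = \left(-4 - 26\right) + \left(\frac{31}{5} + \frac{65}{48}\right) \left(-133\right) = \left(-4 - 26\right) + \left(31 \cdot \frac{1}{5} + 65 \cdot \frac{1}{48}\right) \left(-133\right) = -30 + \left(\frac{31}{5} + \frac{65}{48}\right) \left(-133\right) = -30 + \frac{1813}{240} \left(-133\right) = -30 - \frac{241129}{240} = - \frac{248329}{240}$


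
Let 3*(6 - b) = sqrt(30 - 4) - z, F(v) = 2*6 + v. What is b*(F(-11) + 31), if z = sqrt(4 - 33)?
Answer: 192 - 32*sqrt(26)/3 + 32*I*sqrt(29)/3 ≈ 137.61 + 57.442*I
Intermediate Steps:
F(v) = 12 + v
z = I*sqrt(29) (z = sqrt(-29) = I*sqrt(29) ≈ 5.3852*I)
b = 6 - sqrt(26)/3 + I*sqrt(29)/3 (b = 6 - (sqrt(30 - 4) - I*sqrt(29))/3 = 6 - (sqrt(26) - I*sqrt(29))/3 = 6 + (-sqrt(26)/3 + I*sqrt(29)/3) = 6 - sqrt(26)/3 + I*sqrt(29)/3 ≈ 4.3003 + 1.7951*I)
b*(F(-11) + 31) = (6 - sqrt(26)/3 + I*sqrt(29)/3)*((12 - 11) + 31) = (6 - sqrt(26)/3 + I*sqrt(29)/3)*(1 + 31) = (6 - sqrt(26)/3 + I*sqrt(29)/3)*32 = 192 - 32*sqrt(26)/3 + 32*I*sqrt(29)/3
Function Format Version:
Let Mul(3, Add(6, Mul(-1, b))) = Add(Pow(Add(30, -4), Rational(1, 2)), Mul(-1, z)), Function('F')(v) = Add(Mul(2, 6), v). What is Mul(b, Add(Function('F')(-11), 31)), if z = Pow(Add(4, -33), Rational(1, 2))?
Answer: Add(192, Mul(Rational(-32, 3), Pow(26, Rational(1, 2))), Mul(Rational(32, 3), I, Pow(29, Rational(1, 2)))) ≈ Add(137.61, Mul(57.442, I))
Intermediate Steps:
Function('F')(v) = Add(12, v)
z = Mul(I, Pow(29, Rational(1, 2))) (z = Pow(-29, Rational(1, 2)) = Mul(I, Pow(29, Rational(1, 2))) ≈ Mul(5.3852, I))
b = Add(6, Mul(Rational(-1, 3), Pow(26, Rational(1, 2))), Mul(Rational(1, 3), I, Pow(29, Rational(1, 2)))) (b = Add(6, Mul(Rational(-1, 3), Add(Pow(Add(30, -4), Rational(1, 2)), Mul(-1, Mul(I, Pow(29, Rational(1, 2))))))) = Add(6, Mul(Rational(-1, 3), Add(Pow(26, Rational(1, 2)), Mul(-1, I, Pow(29, Rational(1, 2)))))) = Add(6, Add(Mul(Rational(-1, 3), Pow(26, Rational(1, 2))), Mul(Rational(1, 3), I, Pow(29, Rational(1, 2))))) = Add(6, Mul(Rational(-1, 3), Pow(26, Rational(1, 2))), Mul(Rational(1, 3), I, Pow(29, Rational(1, 2)))) ≈ Add(4.3003, Mul(1.7951, I)))
Mul(b, Add(Function('F')(-11), 31)) = Mul(Add(6, Mul(Rational(-1, 3), Pow(26, Rational(1, 2))), Mul(Rational(1, 3), I, Pow(29, Rational(1, 2)))), Add(Add(12, -11), 31)) = Mul(Add(6, Mul(Rational(-1, 3), Pow(26, Rational(1, 2))), Mul(Rational(1, 3), I, Pow(29, Rational(1, 2)))), Add(1, 31)) = Mul(Add(6, Mul(Rational(-1, 3), Pow(26, Rational(1, 2))), Mul(Rational(1, 3), I, Pow(29, Rational(1, 2)))), 32) = Add(192, Mul(Rational(-32, 3), Pow(26, Rational(1, 2))), Mul(Rational(32, 3), I, Pow(29, Rational(1, 2))))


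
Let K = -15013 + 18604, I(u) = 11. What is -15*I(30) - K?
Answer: -3756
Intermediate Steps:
K = 3591
-15*I(30) - K = -15*11 - 1*3591 = -165 - 3591 = -3756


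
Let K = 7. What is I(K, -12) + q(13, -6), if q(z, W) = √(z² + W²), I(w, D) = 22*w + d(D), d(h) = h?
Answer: 142 + √205 ≈ 156.32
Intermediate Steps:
I(w, D) = D + 22*w (I(w, D) = 22*w + D = D + 22*w)
q(z, W) = √(W² + z²)
I(K, -12) + q(13, -6) = (-12 + 22*7) + √((-6)² + 13²) = (-12 + 154) + √(36 + 169) = 142 + √205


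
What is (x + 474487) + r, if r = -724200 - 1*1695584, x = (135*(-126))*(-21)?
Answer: -1588087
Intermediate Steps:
x = 357210 (x = -17010*(-21) = 357210)
r = -2419784 (r = -724200 - 1695584 = -2419784)
(x + 474487) + r = (357210 + 474487) - 2419784 = 831697 - 2419784 = -1588087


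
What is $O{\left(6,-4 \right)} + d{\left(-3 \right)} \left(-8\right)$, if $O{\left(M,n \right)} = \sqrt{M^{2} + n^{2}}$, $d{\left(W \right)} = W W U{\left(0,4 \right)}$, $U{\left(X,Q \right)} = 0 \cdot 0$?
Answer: $2 \sqrt{13} \approx 7.2111$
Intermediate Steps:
$U{\left(X,Q \right)} = 0$
$d{\left(W \right)} = 0$ ($d{\left(W \right)} = W W 0 = W 0 = 0$)
$O{\left(6,-4 \right)} + d{\left(-3 \right)} \left(-8\right) = \sqrt{6^{2} + \left(-4\right)^{2}} + 0 \left(-8\right) = \sqrt{36 + 16} + 0 = \sqrt{52} + 0 = 2 \sqrt{13} + 0 = 2 \sqrt{13}$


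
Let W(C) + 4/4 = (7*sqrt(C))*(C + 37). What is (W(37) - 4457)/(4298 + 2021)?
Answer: -4458/6319 + 518*sqrt(37)/6319 ≈ -0.20686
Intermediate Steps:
W(C) = -1 + 7*sqrt(C)*(37 + C) (W(C) = -1 + (7*sqrt(C))*(C + 37) = -1 + (7*sqrt(C))*(37 + C) = -1 + 7*sqrt(C)*(37 + C))
(W(37) - 4457)/(4298 + 2021) = ((-1 + 7*37**(3/2) + 259*sqrt(37)) - 4457)/(4298 + 2021) = ((-1 + 7*(37*sqrt(37)) + 259*sqrt(37)) - 4457)/6319 = ((-1 + 259*sqrt(37) + 259*sqrt(37)) - 4457)*(1/6319) = ((-1 + 518*sqrt(37)) - 4457)*(1/6319) = (-4458 + 518*sqrt(37))*(1/6319) = -4458/6319 + 518*sqrt(37)/6319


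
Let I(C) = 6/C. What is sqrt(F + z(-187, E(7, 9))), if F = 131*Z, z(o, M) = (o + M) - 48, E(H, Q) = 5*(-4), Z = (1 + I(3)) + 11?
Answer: sqrt(1579) ≈ 39.737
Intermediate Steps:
Z = 14 (Z = (1 + 6/3) + 11 = (1 + 6*(1/3)) + 11 = (1 + 2) + 11 = 3 + 11 = 14)
E(H, Q) = -20
z(o, M) = -48 + M + o (z(o, M) = (M + o) - 48 = -48 + M + o)
F = 1834 (F = 131*14 = 1834)
sqrt(F + z(-187, E(7, 9))) = sqrt(1834 + (-48 - 20 - 187)) = sqrt(1834 - 255) = sqrt(1579)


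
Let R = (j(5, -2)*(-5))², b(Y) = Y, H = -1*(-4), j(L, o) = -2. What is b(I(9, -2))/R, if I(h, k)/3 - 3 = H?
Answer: 21/100 ≈ 0.21000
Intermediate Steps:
H = 4
I(h, k) = 21 (I(h, k) = 9 + 3*4 = 9 + 12 = 21)
R = 100 (R = (-2*(-5))² = 10² = 100)
b(I(9, -2))/R = 21/100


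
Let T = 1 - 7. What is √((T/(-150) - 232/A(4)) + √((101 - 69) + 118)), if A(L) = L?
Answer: √(-1449 + 125*√6)/5 ≈ 6.7611*I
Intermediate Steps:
T = -6 (T = 1 - 7*1 = 1 - 7 = -6)
√((T/(-150) - 232/A(4)) + √((101 - 69) + 118)) = √((-6/(-150) - 232/4) + √((101 - 69) + 118)) = √((-6*(-1/150) - 232*¼) + √(32 + 118)) = √((1/25 - 58) + √150) = √(-1449/25 + 5*√6)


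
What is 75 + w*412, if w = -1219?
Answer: -502153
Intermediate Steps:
75 + w*412 = 75 - 1219*412 = 75 - 502228 = -502153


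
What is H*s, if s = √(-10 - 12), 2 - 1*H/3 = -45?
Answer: 141*I*√22 ≈ 661.35*I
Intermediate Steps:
H = 141 (H = 6 - 3*(-45) = 6 + 135 = 141)
s = I*√22 (s = √(-22) = I*√22 ≈ 4.6904*I)
H*s = 141*(I*√22) = 141*I*√22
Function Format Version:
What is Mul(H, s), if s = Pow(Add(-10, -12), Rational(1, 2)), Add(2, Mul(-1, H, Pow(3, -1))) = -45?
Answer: Mul(141, I, Pow(22, Rational(1, 2))) ≈ Mul(661.35, I)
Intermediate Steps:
H = 141 (H = Add(6, Mul(-3, -45)) = Add(6, 135) = 141)
s = Mul(I, Pow(22, Rational(1, 2))) (s = Pow(-22, Rational(1, 2)) = Mul(I, Pow(22, Rational(1, 2))) ≈ Mul(4.6904, I))
Mul(H, s) = Mul(141, Mul(I, Pow(22, Rational(1, 2)))) = Mul(141, I, Pow(22, Rational(1, 2)))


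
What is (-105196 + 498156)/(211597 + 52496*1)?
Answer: 392960/264093 ≈ 1.4880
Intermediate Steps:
(-105196 + 498156)/(211597 + 52496*1) = 392960/(211597 + 52496) = 392960/264093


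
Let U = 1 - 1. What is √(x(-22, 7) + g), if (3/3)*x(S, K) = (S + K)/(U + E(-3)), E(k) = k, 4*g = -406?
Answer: I*√386/2 ≈ 9.8234*I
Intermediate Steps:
g = -203/2 (g = (¼)*(-406) = -203/2 ≈ -101.50)
U = 0
x(S, K) = -K/3 - S/3 (x(S, K) = (S + K)/(0 - 3) = (K + S)/(-3) = (K + S)*(-⅓) = -K/3 - S/3)
√(x(-22, 7) + g) = √((-⅓*7 - ⅓*(-22)) - 203/2) = √((-7/3 + 22/3) - 203/2) = √(5 - 203/2) = √(-193/2) = I*√386/2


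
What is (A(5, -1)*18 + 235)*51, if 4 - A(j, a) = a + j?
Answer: 11985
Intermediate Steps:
A(j, a) = 4 - a - j (A(j, a) = 4 - (a + j) = 4 + (-a - j) = 4 - a - j)
(A(5, -1)*18 + 235)*51 = ((4 - 1*(-1) - 1*5)*18 + 235)*51 = ((4 + 1 - 5)*18 + 235)*51 = (0*18 + 235)*51 = (0 + 235)*51 = 235*51 = 11985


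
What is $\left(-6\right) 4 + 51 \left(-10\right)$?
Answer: $-534$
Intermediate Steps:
$\left(-6\right) 4 + 51 \left(-10\right) = -24 - 510 = -534$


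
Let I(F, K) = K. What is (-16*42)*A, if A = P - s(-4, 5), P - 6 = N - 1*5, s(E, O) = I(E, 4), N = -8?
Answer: 7392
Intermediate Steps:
s(E, O) = 4
P = -7 (P = 6 + (-8 - 1*5) = 6 + (-8 - 5) = 6 - 13 = -7)
A = -11 (A = -7 - 1*4 = -7 - 4 = -11)
(-16*42)*A = -16*42*(-11) = -672*(-11) = 7392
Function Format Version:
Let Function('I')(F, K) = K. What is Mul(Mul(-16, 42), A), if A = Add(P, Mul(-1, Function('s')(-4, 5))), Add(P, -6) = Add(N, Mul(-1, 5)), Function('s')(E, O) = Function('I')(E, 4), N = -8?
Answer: 7392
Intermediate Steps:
Function('s')(E, O) = 4
P = -7 (P = Add(6, Add(-8, Mul(-1, 5))) = Add(6, Add(-8, -5)) = Add(6, -13) = -7)
A = -11 (A = Add(-7, Mul(-1, 4)) = Add(-7, -4) = -11)
Mul(Mul(-16, 42), A) = Mul(Mul(-16, 42), -11) = Mul(-672, -11) = 7392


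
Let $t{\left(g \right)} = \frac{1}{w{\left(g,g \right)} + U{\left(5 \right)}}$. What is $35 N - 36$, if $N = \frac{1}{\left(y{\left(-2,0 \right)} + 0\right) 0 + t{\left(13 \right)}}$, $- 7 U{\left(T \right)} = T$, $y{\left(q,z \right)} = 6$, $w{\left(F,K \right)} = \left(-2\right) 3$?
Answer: $-271$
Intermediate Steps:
$w{\left(F,K \right)} = -6$
$U{\left(T \right)} = - \frac{T}{7}$
$t{\left(g \right)} = - \frac{7}{47}$ ($t{\left(g \right)} = \frac{1}{-6 - \frac{5}{7}} = \frac{1}{- \frac{47}{7}} = - \frac{7}{47}$)
$N = - \frac{47}{7}$ ($N = \frac{1}{\left(6 + 0\right) 0 - \frac{7}{47}} = \frac{1}{6 \cdot 0 - \frac{7}{47}} = \frac{1}{0 - \frac{7}{47}} = \frac{1}{- \frac{7}{47}} = - \frac{47}{7} \approx -6.7143$)
$35 N - 36 = 35 \left(- \frac{47}{7}\right) - 36 = -235 - 36 = -271$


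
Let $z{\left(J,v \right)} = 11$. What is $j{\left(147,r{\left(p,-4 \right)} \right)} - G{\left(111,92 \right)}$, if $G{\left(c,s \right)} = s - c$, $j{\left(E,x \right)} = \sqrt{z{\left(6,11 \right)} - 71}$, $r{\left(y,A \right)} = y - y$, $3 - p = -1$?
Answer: $19 + 2 i \sqrt{15} \approx 19.0 + 7.746 i$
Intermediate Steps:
$p = 4$ ($p = 3 - -1 = 3 + 1 = 4$)
$r{\left(y,A \right)} = 0$
$j{\left(E,x \right)} = 2 i \sqrt{15}$ ($j{\left(E,x \right)} = \sqrt{11 - 71} = \sqrt{-60} = 2 i \sqrt{15}$)
$j{\left(147,r{\left(p,-4 \right)} \right)} - G{\left(111,92 \right)} = 2 i \sqrt{15} - \left(92 - 111\right) = 2 i \sqrt{15} - -19 = 2 i \sqrt{15} + 19 = 19 + 2 i \sqrt{15}$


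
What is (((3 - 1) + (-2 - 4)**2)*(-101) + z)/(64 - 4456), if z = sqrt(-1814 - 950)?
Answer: 1919/2196 - I*sqrt(691)/2196 ≈ 0.87386 - 0.01197*I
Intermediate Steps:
z = 2*I*sqrt(691) (z = sqrt(-2764) = 2*I*sqrt(691) ≈ 52.574*I)
(((3 - 1) + (-2 - 4)**2)*(-101) + z)/(64 - 4456) = (((3 - 1) + (-2 - 4)**2)*(-101) + 2*I*sqrt(691))/(64 - 4456) = ((2 + (-6)**2)*(-101) + 2*I*sqrt(691))/(-4392) = ((2 + 36)*(-101) + 2*I*sqrt(691))*(-1/4392) = (38*(-101) + 2*I*sqrt(691))*(-1/4392) = (-3838 + 2*I*sqrt(691))*(-1/4392) = 1919/2196 - I*sqrt(691)/2196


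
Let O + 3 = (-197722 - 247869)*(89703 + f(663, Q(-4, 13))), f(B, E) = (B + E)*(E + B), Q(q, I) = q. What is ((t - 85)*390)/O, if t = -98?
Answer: 71370/233482554547 ≈ 3.0568e-7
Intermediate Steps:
f(B, E) = (B + E)² (f(B, E) = (B + E)*(B + E) = (B + E)²)
O = -233482554547 (O = -3 + (-197722 - 247869)*(89703 + (663 - 4)²) = -3 - 445591*(89703 + 659²) = -3 - 445591*(89703 + 434281) = -3 - 445591*523984 = -3 - 233482554544 = -233482554547)
((t - 85)*390)/O = ((-98 - 85)*390)/(-233482554547) = -183*390*(-1/233482554547) = -71370*(-1/233482554547) = 71370/233482554547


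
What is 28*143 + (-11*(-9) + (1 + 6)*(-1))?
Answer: 4096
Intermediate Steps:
28*143 + (-11*(-9) + (1 + 6)*(-1)) = 4004 + (99 + 7*(-1)) = 4004 + (99 - 7) = 4004 + 92 = 4096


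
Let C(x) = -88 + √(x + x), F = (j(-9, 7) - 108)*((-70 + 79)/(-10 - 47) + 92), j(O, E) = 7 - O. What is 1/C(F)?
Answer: -209/58527 - I*√1525130/234108 ≈ -0.003571 - 0.0052752*I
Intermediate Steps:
F = -160540/19 (F = ((7 - 1*(-9)) - 108)*((-70 + 79)/(-10 - 47) + 92) = ((7 + 9) - 108)*(9/(-57) + 92) = (16 - 108)*(9*(-1/57) + 92) = -92*(-3/19 + 92) = -92*1745/19 = -160540/19 ≈ -8449.5)
C(x) = -88 + √2*√x (C(x) = -88 + √(2*x) = -88 + √2*√x)
1/C(F) = 1/(-88 + √2*√(-160540/19)) = 1/(-88 + √2*(2*I*√762565/19)) = 1/(-88 + 2*I*√1525130/19)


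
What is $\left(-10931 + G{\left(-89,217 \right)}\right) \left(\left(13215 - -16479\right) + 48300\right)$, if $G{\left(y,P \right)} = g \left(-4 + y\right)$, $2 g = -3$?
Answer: $-841672251$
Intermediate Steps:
$g = - \frac{3}{2}$ ($g = \frac{1}{2} \left(-3\right) = - \frac{3}{2} \approx -1.5$)
$G{\left(y,P \right)} = 6 - \frac{3 y}{2}$ ($G{\left(y,P \right)} = - \frac{3 \left(-4 + y\right)}{2} = 6 - \frac{3 y}{2}$)
$\left(-10931 + G{\left(-89,217 \right)}\right) \left(\left(13215 - -16479\right) + 48300\right) = \left(-10931 + \left(6 - - \frac{267}{2}\right)\right) \left(\left(13215 - -16479\right) + 48300\right) = \left(-10931 + \left(6 + \frac{267}{2}\right)\right) \left(\left(13215 + 16479\right) + 48300\right) = \left(-10931 + \frac{279}{2}\right) \left(29694 + 48300\right) = \left(- \frac{21583}{2}\right) 77994 = -841672251$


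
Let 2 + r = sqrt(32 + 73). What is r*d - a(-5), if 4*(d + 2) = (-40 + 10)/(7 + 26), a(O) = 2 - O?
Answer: -28/11 - 49*sqrt(105)/22 ≈ -25.368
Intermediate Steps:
d = -49/22 (d = -2 + ((-40 + 10)/(7 + 26))/4 = -2 + (-30/33)/4 = -2 + (-30*1/33)/4 = -2 + (1/4)*(-10/11) = -2 - 5/22 = -49/22 ≈ -2.2273)
r = -2 + sqrt(105) (r = -2 + sqrt(32 + 73) = -2 + sqrt(105) ≈ 8.2469)
r*d - a(-5) = (-2 + sqrt(105))*(-49/22) - (2 - 1*(-5)) = (49/11 - 49*sqrt(105)/22) - (2 + 5) = (49/11 - 49*sqrt(105)/22) - 1*7 = (49/11 - 49*sqrt(105)/22) - 7 = -28/11 - 49*sqrt(105)/22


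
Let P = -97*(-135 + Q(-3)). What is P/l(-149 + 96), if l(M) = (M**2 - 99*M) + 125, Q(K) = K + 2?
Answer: 13192/8181 ≈ 1.6125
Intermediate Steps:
Q(K) = 2 + K
l(M) = 125 + M**2 - 99*M
P = 13192 (P = -97*(-135 + (2 - 3)) = -97*(-135 - 1) = -97*(-136) = 13192)
P/l(-149 + 96) = 13192/(125 + (-149 + 96)**2 - 99*(-149 + 96)) = 13192/(125 + (-53)**2 - 99*(-53)) = 13192/(125 + 2809 + 5247) = 13192/8181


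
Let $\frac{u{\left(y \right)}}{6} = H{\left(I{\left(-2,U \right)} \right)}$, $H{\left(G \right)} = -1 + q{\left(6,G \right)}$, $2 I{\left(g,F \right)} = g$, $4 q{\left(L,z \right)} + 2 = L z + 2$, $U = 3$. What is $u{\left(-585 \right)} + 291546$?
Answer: $291531$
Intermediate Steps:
$q{\left(L,z \right)} = \frac{L z}{4}$ ($q{\left(L,z \right)} = - \frac{1}{2} + \frac{L z + 2}{4} = - \frac{1}{2} + \frac{2 + L z}{4} = - \frac{1}{2} + \left(\frac{1}{2} + \frac{L z}{4}\right) = \frac{L z}{4}$)
$I{\left(g,F \right)} = \frac{g}{2}$
$H{\left(G \right)} = -1 + \frac{3 G}{2}$ ($H{\left(G \right)} = -1 + \frac{1}{4} \cdot 6 G = -1 + \frac{3 G}{2}$)
$u{\left(y \right)} = -15$ ($u{\left(y \right)} = 6 \left(-1 + \frac{3 \cdot \frac{1}{2} \left(-2\right)}{2}\right) = 6 \left(-1 + \frac{3}{2} \left(-1\right)\right) = 6 \left(-1 - \frac{3}{2}\right) = 6 \left(- \frac{5}{2}\right) = -15$)
$u{\left(-585 \right)} + 291546 = -15 + 291546 = 291531$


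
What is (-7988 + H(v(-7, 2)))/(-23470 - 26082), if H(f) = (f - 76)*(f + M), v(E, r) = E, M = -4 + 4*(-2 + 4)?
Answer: 7739/49552 ≈ 0.15618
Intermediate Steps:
M = 4 (M = -4 + 4*2 = -4 + 8 = 4)
H(f) = (-76 + f)*(4 + f) (H(f) = (f - 76)*(f + 4) = (-76 + f)*(4 + f))
(-7988 + H(v(-7, 2)))/(-23470 - 26082) = (-7988 + (-304 + (-7)² - 72*(-7)))/(-23470 - 26082) = (-7988 + (-304 + 49 + 504))/(-49552) = (-7988 + 249)*(-1/49552) = -7739*(-1/49552) = 7739/49552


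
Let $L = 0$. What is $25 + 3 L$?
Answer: $25$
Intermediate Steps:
$25 + 3 L = 25 + 3 \cdot 0 = 25 + 0 = 25$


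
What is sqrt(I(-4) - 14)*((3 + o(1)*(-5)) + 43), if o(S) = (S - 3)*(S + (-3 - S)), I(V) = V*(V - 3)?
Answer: 16*sqrt(14) ≈ 59.867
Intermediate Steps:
I(V) = V*(-3 + V)
o(S) = 9 - 3*S (o(S) = (-3 + S)*(-3) = 9 - 3*S)
sqrt(I(-4) - 14)*((3 + o(1)*(-5)) + 43) = sqrt(-4*(-3 - 4) - 14)*((3 + (9 - 3*1)*(-5)) + 43) = sqrt(-4*(-7) - 14)*((3 + (9 - 3)*(-5)) + 43) = sqrt(28 - 14)*((3 + 6*(-5)) + 43) = sqrt(14)*((3 - 30) + 43) = sqrt(14)*(-27 + 43) = sqrt(14)*16 = 16*sqrt(14)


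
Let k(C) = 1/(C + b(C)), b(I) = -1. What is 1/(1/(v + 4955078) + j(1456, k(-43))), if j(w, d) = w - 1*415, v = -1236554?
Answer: 3718524/3870983485 ≈ 0.00096061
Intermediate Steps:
k(C) = 1/(-1 + C) (k(C) = 1/(C - 1) = 1/(-1 + C))
j(w, d) = -415 + w (j(w, d) = w - 415 = -415 + w)
1/(1/(v + 4955078) + j(1456, k(-43))) = 1/(1/(-1236554 + 4955078) + (-415 + 1456)) = 1/(1/3718524 + 1041) = 1/(3870983485/3718524) = 3718524/3870983485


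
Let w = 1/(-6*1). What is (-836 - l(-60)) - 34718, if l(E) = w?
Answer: -213323/6 ≈ -35554.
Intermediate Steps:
w = -⅙ (w = 1/(-6) = -⅙ ≈ -0.16667)
l(E) = -⅙
(-836 - l(-60)) - 34718 = (-836 - 1*(-⅙)) - 34718 = (-836 + ⅙) - 34718 = -5015/6 - 34718 = -213323/6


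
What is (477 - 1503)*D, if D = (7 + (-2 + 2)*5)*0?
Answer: 0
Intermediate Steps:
D = 0 (D = (7 + 0*5)*0 = (7 + 0)*0 = 7*0 = 0)
(477 - 1503)*D = (477 - 1503)*0 = -1026*0 = 0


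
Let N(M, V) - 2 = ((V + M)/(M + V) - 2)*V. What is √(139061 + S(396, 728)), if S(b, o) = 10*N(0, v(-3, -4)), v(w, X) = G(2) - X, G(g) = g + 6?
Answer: √138961 ≈ 372.77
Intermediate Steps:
G(g) = 6 + g
v(w, X) = 8 - X (v(w, X) = (6 + 2) - X = 8 - X)
N(M, V) = 2 - V (N(M, V) = 2 + ((V + M)/(M + V) - 2)*V = 2 + ((M + V)/(M + V) - 2)*V = 2 + (1 - 2)*V = 2 - V)
S(b, o) = -100 (S(b, o) = 10*(2 - (8 - 1*(-4))) = 10*(2 - (8 + 4)) = 10*(2 - 1*12) = 10*(2 - 12) = 10*(-10) = -100)
√(139061 + S(396, 728)) = √(139061 - 100) = √138961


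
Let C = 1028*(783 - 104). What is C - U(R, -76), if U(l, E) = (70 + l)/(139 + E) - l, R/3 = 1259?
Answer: 44208860/63 ≈ 7.0173e+5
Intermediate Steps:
R = 3777 (R = 3*1259 = 3777)
U(l, E) = -l + (70 + l)/(139 + E) (U(l, E) = (70 + l)/(139 + E) - l = -l + (70 + l)/(139 + E))
C = 698012 (C = 1028*679 = 698012)
C - U(R, -76) = 698012 - (70 - 138*3777 - 1*(-76)*3777)/(139 - 76) = 698012 - (70 - 521226 + 287052)/63 = 698012 - (-234104)/63 = 698012 - 1*(-234104/63) = 698012 + 234104/63 = 44208860/63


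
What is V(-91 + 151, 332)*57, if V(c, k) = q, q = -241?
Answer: -13737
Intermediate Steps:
V(c, k) = -241
V(-91 + 151, 332)*57 = -241*57 = -13737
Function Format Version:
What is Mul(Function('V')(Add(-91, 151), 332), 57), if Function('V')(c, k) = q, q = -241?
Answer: -13737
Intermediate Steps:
Function('V')(c, k) = -241
Mul(Function('V')(Add(-91, 151), 332), 57) = Mul(-241, 57) = -13737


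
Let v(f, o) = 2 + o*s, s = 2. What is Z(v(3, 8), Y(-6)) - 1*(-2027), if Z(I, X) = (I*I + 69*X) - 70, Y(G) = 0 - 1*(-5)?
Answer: 2626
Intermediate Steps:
v(f, o) = 2 + 2*o (v(f, o) = 2 + o*2 = 2 + 2*o)
Y(G) = 5 (Y(G) = 0 + 5 = 5)
Z(I, X) = -70 + I**2 + 69*X (Z(I, X) = (I**2 + 69*X) - 70 = -70 + I**2 + 69*X)
Z(v(3, 8), Y(-6)) - 1*(-2027) = (-70 + (2 + 2*8)**2 + 69*5) - 1*(-2027) = (-70 + (2 + 16)**2 + 345) + 2027 = (-70 + 18**2 + 345) + 2027 = (-70 + 324 + 345) + 2027 = 599 + 2027 = 2626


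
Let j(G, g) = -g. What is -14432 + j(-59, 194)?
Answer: -14626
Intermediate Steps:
-14432 + j(-59, 194) = -14432 - 1*194 = -14432 - 194 = -14626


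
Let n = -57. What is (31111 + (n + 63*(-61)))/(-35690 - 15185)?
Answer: -27211/50875 ≈ -0.53486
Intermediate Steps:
(31111 + (n + 63*(-61)))/(-35690 - 15185) = (31111 + (-57 + 63*(-61)))/(-35690 - 15185) = (31111 + (-57 - 3843))/(-50875) = (31111 - 3900)*(-1/50875) = 27211*(-1/50875) = -27211/50875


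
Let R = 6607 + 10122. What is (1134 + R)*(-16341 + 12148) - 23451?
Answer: -74923010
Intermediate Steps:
R = 16729
(1134 + R)*(-16341 + 12148) - 23451 = (1134 + 16729)*(-16341 + 12148) - 23451 = 17863*(-4193) - 23451 = -74899559 - 23451 = -74923010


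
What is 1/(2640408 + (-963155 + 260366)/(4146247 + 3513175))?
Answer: 7659422/20223998421387 ≈ 3.7873e-7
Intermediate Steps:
1/(2640408 + (-963155 + 260366)/(4146247 + 3513175)) = 1/(2640408 - 702789/7659422) = 1/(20223998421387/7659422) = 7659422/20223998421387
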